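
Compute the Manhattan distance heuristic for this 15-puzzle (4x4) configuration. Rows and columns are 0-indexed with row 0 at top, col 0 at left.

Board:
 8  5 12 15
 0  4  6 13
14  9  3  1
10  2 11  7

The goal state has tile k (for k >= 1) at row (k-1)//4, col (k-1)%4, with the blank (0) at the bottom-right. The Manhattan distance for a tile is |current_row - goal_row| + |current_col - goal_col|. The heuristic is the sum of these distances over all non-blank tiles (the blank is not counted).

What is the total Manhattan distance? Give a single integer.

Tile 8: at (0,0), goal (1,3), distance |0-1|+|0-3| = 4
Tile 5: at (0,1), goal (1,0), distance |0-1|+|1-0| = 2
Tile 12: at (0,2), goal (2,3), distance |0-2|+|2-3| = 3
Tile 15: at (0,3), goal (3,2), distance |0-3|+|3-2| = 4
Tile 4: at (1,1), goal (0,3), distance |1-0|+|1-3| = 3
Tile 6: at (1,2), goal (1,1), distance |1-1|+|2-1| = 1
Tile 13: at (1,3), goal (3,0), distance |1-3|+|3-0| = 5
Tile 14: at (2,0), goal (3,1), distance |2-3|+|0-1| = 2
Tile 9: at (2,1), goal (2,0), distance |2-2|+|1-0| = 1
Tile 3: at (2,2), goal (0,2), distance |2-0|+|2-2| = 2
Tile 1: at (2,3), goal (0,0), distance |2-0|+|3-0| = 5
Tile 10: at (3,0), goal (2,1), distance |3-2|+|0-1| = 2
Tile 2: at (3,1), goal (0,1), distance |3-0|+|1-1| = 3
Tile 11: at (3,2), goal (2,2), distance |3-2|+|2-2| = 1
Tile 7: at (3,3), goal (1,2), distance |3-1|+|3-2| = 3
Sum: 4 + 2 + 3 + 4 + 3 + 1 + 5 + 2 + 1 + 2 + 5 + 2 + 3 + 1 + 3 = 41

Answer: 41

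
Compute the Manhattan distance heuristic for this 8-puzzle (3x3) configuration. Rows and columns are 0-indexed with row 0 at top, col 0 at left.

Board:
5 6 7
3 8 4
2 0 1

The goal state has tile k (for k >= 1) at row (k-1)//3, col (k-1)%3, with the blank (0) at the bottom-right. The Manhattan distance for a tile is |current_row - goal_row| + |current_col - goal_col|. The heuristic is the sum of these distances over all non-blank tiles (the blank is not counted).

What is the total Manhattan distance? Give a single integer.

Tile 5: at (0,0), goal (1,1), distance |0-1|+|0-1| = 2
Tile 6: at (0,1), goal (1,2), distance |0-1|+|1-2| = 2
Tile 7: at (0,2), goal (2,0), distance |0-2|+|2-0| = 4
Tile 3: at (1,0), goal (0,2), distance |1-0|+|0-2| = 3
Tile 8: at (1,1), goal (2,1), distance |1-2|+|1-1| = 1
Tile 4: at (1,2), goal (1,0), distance |1-1|+|2-0| = 2
Tile 2: at (2,0), goal (0,1), distance |2-0|+|0-1| = 3
Tile 1: at (2,2), goal (0,0), distance |2-0|+|2-0| = 4
Sum: 2 + 2 + 4 + 3 + 1 + 2 + 3 + 4 = 21

Answer: 21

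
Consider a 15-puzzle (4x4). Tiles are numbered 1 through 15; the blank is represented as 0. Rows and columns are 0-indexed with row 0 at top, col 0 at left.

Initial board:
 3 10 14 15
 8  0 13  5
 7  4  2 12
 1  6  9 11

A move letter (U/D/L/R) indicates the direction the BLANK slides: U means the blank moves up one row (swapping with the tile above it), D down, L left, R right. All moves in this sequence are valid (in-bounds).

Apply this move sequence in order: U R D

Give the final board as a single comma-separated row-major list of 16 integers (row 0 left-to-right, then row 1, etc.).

Answer: 3, 14, 13, 15, 8, 10, 0, 5, 7, 4, 2, 12, 1, 6, 9, 11

Derivation:
After move 1 (U):
 3  0 14 15
 8 10 13  5
 7  4  2 12
 1  6  9 11

After move 2 (R):
 3 14  0 15
 8 10 13  5
 7  4  2 12
 1  6  9 11

After move 3 (D):
 3 14 13 15
 8 10  0  5
 7  4  2 12
 1  6  9 11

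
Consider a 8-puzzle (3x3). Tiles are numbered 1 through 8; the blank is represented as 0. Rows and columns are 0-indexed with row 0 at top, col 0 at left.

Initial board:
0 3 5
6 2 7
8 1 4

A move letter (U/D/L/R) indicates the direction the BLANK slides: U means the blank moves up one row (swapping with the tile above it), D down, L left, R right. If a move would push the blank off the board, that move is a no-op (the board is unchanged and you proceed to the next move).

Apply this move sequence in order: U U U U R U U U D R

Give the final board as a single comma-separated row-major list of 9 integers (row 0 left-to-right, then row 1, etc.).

Answer: 3, 2, 5, 6, 7, 0, 8, 1, 4

Derivation:
After move 1 (U):
0 3 5
6 2 7
8 1 4

After move 2 (U):
0 3 5
6 2 7
8 1 4

After move 3 (U):
0 3 5
6 2 7
8 1 4

After move 4 (U):
0 3 5
6 2 7
8 1 4

After move 5 (R):
3 0 5
6 2 7
8 1 4

After move 6 (U):
3 0 5
6 2 7
8 1 4

After move 7 (U):
3 0 5
6 2 7
8 1 4

After move 8 (U):
3 0 5
6 2 7
8 1 4

After move 9 (D):
3 2 5
6 0 7
8 1 4

After move 10 (R):
3 2 5
6 7 0
8 1 4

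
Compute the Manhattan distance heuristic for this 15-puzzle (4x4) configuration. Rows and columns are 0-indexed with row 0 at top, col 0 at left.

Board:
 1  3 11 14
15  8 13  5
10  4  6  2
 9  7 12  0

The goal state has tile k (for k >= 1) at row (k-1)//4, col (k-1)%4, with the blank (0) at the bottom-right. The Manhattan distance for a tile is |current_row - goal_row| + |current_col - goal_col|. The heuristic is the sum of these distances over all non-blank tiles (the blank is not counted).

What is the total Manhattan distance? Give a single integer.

Answer: 38

Derivation:
Tile 1: at (0,0), goal (0,0), distance |0-0|+|0-0| = 0
Tile 3: at (0,1), goal (0,2), distance |0-0|+|1-2| = 1
Tile 11: at (0,2), goal (2,2), distance |0-2|+|2-2| = 2
Tile 14: at (0,3), goal (3,1), distance |0-3|+|3-1| = 5
Tile 15: at (1,0), goal (3,2), distance |1-3|+|0-2| = 4
Tile 8: at (1,1), goal (1,3), distance |1-1|+|1-3| = 2
Tile 13: at (1,2), goal (3,0), distance |1-3|+|2-0| = 4
Tile 5: at (1,3), goal (1,0), distance |1-1|+|3-0| = 3
Tile 10: at (2,0), goal (2,1), distance |2-2|+|0-1| = 1
Tile 4: at (2,1), goal (0,3), distance |2-0|+|1-3| = 4
Tile 6: at (2,2), goal (1,1), distance |2-1|+|2-1| = 2
Tile 2: at (2,3), goal (0,1), distance |2-0|+|3-1| = 4
Tile 9: at (3,0), goal (2,0), distance |3-2|+|0-0| = 1
Tile 7: at (3,1), goal (1,2), distance |3-1|+|1-2| = 3
Tile 12: at (3,2), goal (2,3), distance |3-2|+|2-3| = 2
Sum: 0 + 1 + 2 + 5 + 4 + 2 + 4 + 3 + 1 + 4 + 2 + 4 + 1 + 3 + 2 = 38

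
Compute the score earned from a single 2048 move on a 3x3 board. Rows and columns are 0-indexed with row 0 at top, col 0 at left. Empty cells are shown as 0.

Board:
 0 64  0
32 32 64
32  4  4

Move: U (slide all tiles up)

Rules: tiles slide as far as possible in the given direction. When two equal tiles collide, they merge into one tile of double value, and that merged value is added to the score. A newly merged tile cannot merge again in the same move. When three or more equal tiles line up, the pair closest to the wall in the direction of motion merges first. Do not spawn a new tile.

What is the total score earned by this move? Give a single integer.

Answer: 64

Derivation:
Slide up:
col 0: [0, 32, 32] -> [64, 0, 0]  score +64 (running 64)
col 1: [64, 32, 4] -> [64, 32, 4]  score +0 (running 64)
col 2: [0, 64, 4] -> [64, 4, 0]  score +0 (running 64)
Board after move:
64 64 64
 0 32  4
 0  4  0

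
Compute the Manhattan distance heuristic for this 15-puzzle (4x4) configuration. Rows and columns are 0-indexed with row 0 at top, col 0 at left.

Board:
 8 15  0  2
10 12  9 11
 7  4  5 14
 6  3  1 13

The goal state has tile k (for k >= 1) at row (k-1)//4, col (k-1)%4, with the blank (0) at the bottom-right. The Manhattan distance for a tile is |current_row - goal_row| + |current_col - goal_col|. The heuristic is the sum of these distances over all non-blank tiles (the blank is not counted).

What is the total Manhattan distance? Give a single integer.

Tile 8: (0,0)->(1,3) = 4
Tile 15: (0,1)->(3,2) = 4
Tile 2: (0,3)->(0,1) = 2
Tile 10: (1,0)->(2,1) = 2
Tile 12: (1,1)->(2,3) = 3
Tile 9: (1,2)->(2,0) = 3
Tile 11: (1,3)->(2,2) = 2
Tile 7: (2,0)->(1,2) = 3
Tile 4: (2,1)->(0,3) = 4
Tile 5: (2,2)->(1,0) = 3
Tile 14: (2,3)->(3,1) = 3
Tile 6: (3,0)->(1,1) = 3
Tile 3: (3,1)->(0,2) = 4
Tile 1: (3,2)->(0,0) = 5
Tile 13: (3,3)->(3,0) = 3
Sum: 4 + 4 + 2 + 2 + 3 + 3 + 2 + 3 + 4 + 3 + 3 + 3 + 4 + 5 + 3 = 48

Answer: 48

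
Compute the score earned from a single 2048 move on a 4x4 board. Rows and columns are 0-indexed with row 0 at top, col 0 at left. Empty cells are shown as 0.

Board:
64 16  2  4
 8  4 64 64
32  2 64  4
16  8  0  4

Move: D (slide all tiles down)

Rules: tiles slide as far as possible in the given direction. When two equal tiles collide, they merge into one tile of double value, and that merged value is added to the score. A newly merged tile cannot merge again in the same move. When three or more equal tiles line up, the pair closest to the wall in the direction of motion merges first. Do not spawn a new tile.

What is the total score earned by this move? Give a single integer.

Slide down:
col 0: [64, 8, 32, 16] -> [64, 8, 32, 16]  score +0 (running 0)
col 1: [16, 4, 2, 8] -> [16, 4, 2, 8]  score +0 (running 0)
col 2: [2, 64, 64, 0] -> [0, 0, 2, 128]  score +128 (running 128)
col 3: [4, 64, 4, 4] -> [0, 4, 64, 8]  score +8 (running 136)
Board after move:
 64  16   0   0
  8   4   0   4
 32   2   2  64
 16   8 128   8

Answer: 136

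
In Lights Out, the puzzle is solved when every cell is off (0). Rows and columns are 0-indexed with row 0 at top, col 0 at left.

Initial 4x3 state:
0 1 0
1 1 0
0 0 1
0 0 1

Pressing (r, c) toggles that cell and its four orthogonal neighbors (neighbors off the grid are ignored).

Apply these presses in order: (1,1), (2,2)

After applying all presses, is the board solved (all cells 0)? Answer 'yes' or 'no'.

After press 1 at (1,1):
0 0 0
0 0 1
0 1 1
0 0 1

After press 2 at (2,2):
0 0 0
0 0 0
0 0 0
0 0 0

Lights still on: 0

Answer: yes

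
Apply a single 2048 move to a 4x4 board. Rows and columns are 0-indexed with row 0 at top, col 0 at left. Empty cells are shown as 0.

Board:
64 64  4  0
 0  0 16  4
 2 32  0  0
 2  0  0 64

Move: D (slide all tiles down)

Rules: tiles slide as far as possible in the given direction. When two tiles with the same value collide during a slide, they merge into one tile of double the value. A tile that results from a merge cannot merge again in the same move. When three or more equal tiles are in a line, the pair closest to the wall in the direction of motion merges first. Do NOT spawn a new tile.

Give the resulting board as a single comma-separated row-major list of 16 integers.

Slide down:
col 0: [64, 0, 2, 2] -> [0, 0, 64, 4]
col 1: [64, 0, 32, 0] -> [0, 0, 64, 32]
col 2: [4, 16, 0, 0] -> [0, 0, 4, 16]
col 3: [0, 4, 0, 64] -> [0, 0, 4, 64]

Answer: 0, 0, 0, 0, 0, 0, 0, 0, 64, 64, 4, 4, 4, 32, 16, 64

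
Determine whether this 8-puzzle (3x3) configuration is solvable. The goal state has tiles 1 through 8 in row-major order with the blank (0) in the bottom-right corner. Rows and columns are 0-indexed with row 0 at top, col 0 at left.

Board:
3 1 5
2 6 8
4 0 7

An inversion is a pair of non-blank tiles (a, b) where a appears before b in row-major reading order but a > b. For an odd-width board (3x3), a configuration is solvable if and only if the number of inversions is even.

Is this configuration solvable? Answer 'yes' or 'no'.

Inversions (pairs i<j in row-major order where tile[i] > tile[j] > 0): 7
7 is odd, so the puzzle is not solvable.

Answer: no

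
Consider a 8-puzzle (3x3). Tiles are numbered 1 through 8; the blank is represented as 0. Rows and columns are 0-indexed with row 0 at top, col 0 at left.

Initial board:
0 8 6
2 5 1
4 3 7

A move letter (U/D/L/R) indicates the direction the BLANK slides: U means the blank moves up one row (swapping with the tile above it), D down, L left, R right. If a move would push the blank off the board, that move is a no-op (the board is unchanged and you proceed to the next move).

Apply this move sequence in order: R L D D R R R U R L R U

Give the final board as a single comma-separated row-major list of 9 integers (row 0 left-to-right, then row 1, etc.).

Answer: 2, 8, 0, 4, 5, 6, 3, 7, 1

Derivation:
After move 1 (R):
8 0 6
2 5 1
4 3 7

After move 2 (L):
0 8 6
2 5 1
4 3 7

After move 3 (D):
2 8 6
0 5 1
4 3 7

After move 4 (D):
2 8 6
4 5 1
0 3 7

After move 5 (R):
2 8 6
4 5 1
3 0 7

After move 6 (R):
2 8 6
4 5 1
3 7 0

After move 7 (R):
2 8 6
4 5 1
3 7 0

After move 8 (U):
2 8 6
4 5 0
3 7 1

After move 9 (R):
2 8 6
4 5 0
3 7 1

After move 10 (L):
2 8 6
4 0 5
3 7 1

After move 11 (R):
2 8 6
4 5 0
3 7 1

After move 12 (U):
2 8 0
4 5 6
3 7 1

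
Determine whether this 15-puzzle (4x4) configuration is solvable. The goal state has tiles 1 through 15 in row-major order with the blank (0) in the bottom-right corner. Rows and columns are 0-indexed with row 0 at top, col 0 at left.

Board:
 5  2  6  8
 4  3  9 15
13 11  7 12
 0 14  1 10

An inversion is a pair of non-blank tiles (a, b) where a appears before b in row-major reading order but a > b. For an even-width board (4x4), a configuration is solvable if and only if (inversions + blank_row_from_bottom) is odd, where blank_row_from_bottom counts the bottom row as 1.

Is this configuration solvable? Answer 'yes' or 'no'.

Answer: no

Derivation:
Inversions: 37
Blank is in row 3 (0-indexed from top), which is row 1 counting from the bottom (bottom = 1).
37 + 1 = 38, which is even, so the puzzle is not solvable.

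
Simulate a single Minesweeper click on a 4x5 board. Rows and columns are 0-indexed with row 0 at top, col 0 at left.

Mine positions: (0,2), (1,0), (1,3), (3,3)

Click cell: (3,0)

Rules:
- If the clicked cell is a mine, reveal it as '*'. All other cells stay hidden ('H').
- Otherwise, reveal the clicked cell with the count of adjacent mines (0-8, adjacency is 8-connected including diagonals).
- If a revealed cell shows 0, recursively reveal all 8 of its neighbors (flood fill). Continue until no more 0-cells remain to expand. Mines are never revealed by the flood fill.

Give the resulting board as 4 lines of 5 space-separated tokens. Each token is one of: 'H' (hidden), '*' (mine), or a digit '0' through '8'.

H H H H H
H H H H H
1 1 2 H H
0 0 1 H H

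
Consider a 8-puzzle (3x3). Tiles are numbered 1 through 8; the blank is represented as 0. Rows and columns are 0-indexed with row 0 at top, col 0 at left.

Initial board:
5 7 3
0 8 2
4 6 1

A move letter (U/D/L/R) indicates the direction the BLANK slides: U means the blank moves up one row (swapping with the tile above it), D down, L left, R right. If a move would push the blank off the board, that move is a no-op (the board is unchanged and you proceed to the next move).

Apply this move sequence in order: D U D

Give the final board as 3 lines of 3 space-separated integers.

Answer: 5 7 3
4 8 2
0 6 1

Derivation:
After move 1 (D):
5 7 3
4 8 2
0 6 1

After move 2 (U):
5 7 3
0 8 2
4 6 1

After move 3 (D):
5 7 3
4 8 2
0 6 1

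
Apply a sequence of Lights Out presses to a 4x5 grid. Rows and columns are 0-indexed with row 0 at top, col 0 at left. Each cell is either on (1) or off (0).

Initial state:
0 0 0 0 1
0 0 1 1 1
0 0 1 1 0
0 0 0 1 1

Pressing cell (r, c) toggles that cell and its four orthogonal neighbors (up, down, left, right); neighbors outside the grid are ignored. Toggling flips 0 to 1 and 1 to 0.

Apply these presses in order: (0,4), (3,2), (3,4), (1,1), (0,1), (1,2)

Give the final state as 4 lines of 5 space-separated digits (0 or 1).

After press 1 at (0,4):
0 0 0 1 0
0 0 1 1 0
0 0 1 1 0
0 0 0 1 1

After press 2 at (3,2):
0 0 0 1 0
0 0 1 1 0
0 0 0 1 0
0 1 1 0 1

After press 3 at (3,4):
0 0 0 1 0
0 0 1 1 0
0 0 0 1 1
0 1 1 1 0

After press 4 at (1,1):
0 1 0 1 0
1 1 0 1 0
0 1 0 1 1
0 1 1 1 0

After press 5 at (0,1):
1 0 1 1 0
1 0 0 1 0
0 1 0 1 1
0 1 1 1 0

After press 6 at (1,2):
1 0 0 1 0
1 1 1 0 0
0 1 1 1 1
0 1 1 1 0

Answer: 1 0 0 1 0
1 1 1 0 0
0 1 1 1 1
0 1 1 1 0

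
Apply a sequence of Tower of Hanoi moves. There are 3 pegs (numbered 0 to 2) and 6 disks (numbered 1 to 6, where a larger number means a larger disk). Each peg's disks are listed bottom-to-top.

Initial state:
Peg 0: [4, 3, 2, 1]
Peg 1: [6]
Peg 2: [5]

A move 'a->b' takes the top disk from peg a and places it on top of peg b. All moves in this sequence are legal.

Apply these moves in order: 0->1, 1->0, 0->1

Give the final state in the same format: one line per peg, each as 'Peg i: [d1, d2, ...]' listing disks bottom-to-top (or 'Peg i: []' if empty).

Answer: Peg 0: [4, 3, 2]
Peg 1: [6, 1]
Peg 2: [5]

Derivation:
After move 1 (0->1):
Peg 0: [4, 3, 2]
Peg 1: [6, 1]
Peg 2: [5]

After move 2 (1->0):
Peg 0: [4, 3, 2, 1]
Peg 1: [6]
Peg 2: [5]

After move 3 (0->1):
Peg 0: [4, 3, 2]
Peg 1: [6, 1]
Peg 2: [5]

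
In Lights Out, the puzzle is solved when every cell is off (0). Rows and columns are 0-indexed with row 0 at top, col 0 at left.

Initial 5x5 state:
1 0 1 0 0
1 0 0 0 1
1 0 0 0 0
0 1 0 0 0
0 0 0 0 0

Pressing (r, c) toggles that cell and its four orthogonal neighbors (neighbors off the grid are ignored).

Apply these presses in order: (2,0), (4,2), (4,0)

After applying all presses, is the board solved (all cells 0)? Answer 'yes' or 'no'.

After press 1 at (2,0):
1 0 1 0 0
0 0 0 0 1
0 1 0 0 0
1 1 0 0 0
0 0 0 0 0

After press 2 at (4,2):
1 0 1 0 0
0 0 0 0 1
0 1 0 0 0
1 1 1 0 0
0 1 1 1 0

After press 3 at (4,0):
1 0 1 0 0
0 0 0 0 1
0 1 0 0 0
0 1 1 0 0
1 0 1 1 0

Lights still on: 9

Answer: no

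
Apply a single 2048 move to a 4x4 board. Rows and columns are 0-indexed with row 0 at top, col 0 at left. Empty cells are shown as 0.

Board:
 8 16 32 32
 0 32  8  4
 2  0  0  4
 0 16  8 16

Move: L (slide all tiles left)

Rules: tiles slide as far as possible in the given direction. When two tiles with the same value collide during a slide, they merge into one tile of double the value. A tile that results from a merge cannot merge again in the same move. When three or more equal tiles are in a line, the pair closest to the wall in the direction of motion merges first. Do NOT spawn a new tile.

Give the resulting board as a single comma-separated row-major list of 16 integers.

Slide left:
row 0: [8, 16, 32, 32] -> [8, 16, 64, 0]
row 1: [0, 32, 8, 4] -> [32, 8, 4, 0]
row 2: [2, 0, 0, 4] -> [2, 4, 0, 0]
row 3: [0, 16, 8, 16] -> [16, 8, 16, 0]

Answer: 8, 16, 64, 0, 32, 8, 4, 0, 2, 4, 0, 0, 16, 8, 16, 0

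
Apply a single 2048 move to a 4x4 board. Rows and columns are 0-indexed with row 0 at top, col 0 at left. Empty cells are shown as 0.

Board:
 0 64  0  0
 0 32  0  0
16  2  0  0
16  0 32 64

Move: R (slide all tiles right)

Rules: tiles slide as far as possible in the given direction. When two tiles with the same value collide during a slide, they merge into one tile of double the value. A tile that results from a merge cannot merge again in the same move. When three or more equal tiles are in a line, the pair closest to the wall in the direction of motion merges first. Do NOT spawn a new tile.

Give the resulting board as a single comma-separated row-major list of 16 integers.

Answer: 0, 0, 0, 64, 0, 0, 0, 32, 0, 0, 16, 2, 0, 16, 32, 64

Derivation:
Slide right:
row 0: [0, 64, 0, 0] -> [0, 0, 0, 64]
row 1: [0, 32, 0, 0] -> [0, 0, 0, 32]
row 2: [16, 2, 0, 0] -> [0, 0, 16, 2]
row 3: [16, 0, 32, 64] -> [0, 16, 32, 64]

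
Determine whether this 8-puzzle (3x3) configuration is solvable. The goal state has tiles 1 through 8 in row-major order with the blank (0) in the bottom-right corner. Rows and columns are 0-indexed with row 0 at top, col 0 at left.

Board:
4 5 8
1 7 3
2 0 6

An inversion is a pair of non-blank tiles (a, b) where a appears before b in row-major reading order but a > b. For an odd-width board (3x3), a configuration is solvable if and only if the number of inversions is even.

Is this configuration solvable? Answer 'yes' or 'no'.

Answer: no

Derivation:
Inversions (pairs i<j in row-major order where tile[i] > tile[j] > 0): 15
15 is odd, so the puzzle is not solvable.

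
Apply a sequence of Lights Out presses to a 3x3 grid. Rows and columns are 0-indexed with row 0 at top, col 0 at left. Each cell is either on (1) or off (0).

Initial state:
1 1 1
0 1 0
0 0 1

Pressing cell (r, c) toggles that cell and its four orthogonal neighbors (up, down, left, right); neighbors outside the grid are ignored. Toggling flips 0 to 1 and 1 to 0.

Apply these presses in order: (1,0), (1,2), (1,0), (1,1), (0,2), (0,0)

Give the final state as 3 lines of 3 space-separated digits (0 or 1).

After press 1 at (1,0):
0 1 1
1 0 0
1 0 1

After press 2 at (1,2):
0 1 0
1 1 1
1 0 0

After press 3 at (1,0):
1 1 0
0 0 1
0 0 0

After press 4 at (1,1):
1 0 0
1 1 0
0 1 0

After press 5 at (0,2):
1 1 1
1 1 1
0 1 0

After press 6 at (0,0):
0 0 1
0 1 1
0 1 0

Answer: 0 0 1
0 1 1
0 1 0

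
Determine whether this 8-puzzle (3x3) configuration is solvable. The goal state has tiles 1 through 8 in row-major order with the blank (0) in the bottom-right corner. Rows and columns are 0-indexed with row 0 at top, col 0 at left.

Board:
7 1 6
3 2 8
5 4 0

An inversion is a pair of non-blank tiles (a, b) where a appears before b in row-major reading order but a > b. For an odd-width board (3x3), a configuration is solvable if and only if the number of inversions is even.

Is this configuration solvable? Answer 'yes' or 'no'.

Answer: yes

Derivation:
Inversions (pairs i<j in row-major order where tile[i] > tile[j] > 0): 14
14 is even, so the puzzle is solvable.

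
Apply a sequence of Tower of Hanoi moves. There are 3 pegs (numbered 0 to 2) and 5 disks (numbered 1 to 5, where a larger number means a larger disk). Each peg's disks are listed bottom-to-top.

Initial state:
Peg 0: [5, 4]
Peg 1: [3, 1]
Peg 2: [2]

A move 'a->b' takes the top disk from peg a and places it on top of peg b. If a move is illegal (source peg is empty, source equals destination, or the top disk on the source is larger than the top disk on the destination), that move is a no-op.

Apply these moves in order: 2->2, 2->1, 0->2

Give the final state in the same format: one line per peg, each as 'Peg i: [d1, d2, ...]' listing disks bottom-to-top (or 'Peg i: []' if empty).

After move 1 (2->2):
Peg 0: [5, 4]
Peg 1: [3, 1]
Peg 2: [2]

After move 2 (2->1):
Peg 0: [5, 4]
Peg 1: [3, 1]
Peg 2: [2]

After move 3 (0->2):
Peg 0: [5, 4]
Peg 1: [3, 1]
Peg 2: [2]

Answer: Peg 0: [5, 4]
Peg 1: [3, 1]
Peg 2: [2]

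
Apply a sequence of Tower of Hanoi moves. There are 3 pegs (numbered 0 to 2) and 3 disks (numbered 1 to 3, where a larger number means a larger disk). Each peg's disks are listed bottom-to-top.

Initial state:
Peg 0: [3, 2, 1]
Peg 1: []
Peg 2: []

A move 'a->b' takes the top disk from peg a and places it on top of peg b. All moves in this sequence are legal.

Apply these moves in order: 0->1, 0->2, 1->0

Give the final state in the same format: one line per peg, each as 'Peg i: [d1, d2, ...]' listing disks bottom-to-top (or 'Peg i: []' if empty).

After move 1 (0->1):
Peg 0: [3, 2]
Peg 1: [1]
Peg 2: []

After move 2 (0->2):
Peg 0: [3]
Peg 1: [1]
Peg 2: [2]

After move 3 (1->0):
Peg 0: [3, 1]
Peg 1: []
Peg 2: [2]

Answer: Peg 0: [3, 1]
Peg 1: []
Peg 2: [2]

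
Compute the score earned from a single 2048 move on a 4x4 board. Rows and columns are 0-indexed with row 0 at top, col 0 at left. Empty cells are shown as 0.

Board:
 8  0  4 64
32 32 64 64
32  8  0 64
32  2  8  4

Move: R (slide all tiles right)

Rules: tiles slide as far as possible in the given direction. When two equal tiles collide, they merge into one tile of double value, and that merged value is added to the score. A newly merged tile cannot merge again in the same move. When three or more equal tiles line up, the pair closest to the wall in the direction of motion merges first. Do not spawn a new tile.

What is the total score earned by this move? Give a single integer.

Slide right:
row 0: [8, 0, 4, 64] -> [0, 8, 4, 64]  score +0 (running 0)
row 1: [32, 32, 64, 64] -> [0, 0, 64, 128]  score +192 (running 192)
row 2: [32, 8, 0, 64] -> [0, 32, 8, 64]  score +0 (running 192)
row 3: [32, 2, 8, 4] -> [32, 2, 8, 4]  score +0 (running 192)
Board after move:
  0   8   4  64
  0   0  64 128
  0  32   8  64
 32   2   8   4

Answer: 192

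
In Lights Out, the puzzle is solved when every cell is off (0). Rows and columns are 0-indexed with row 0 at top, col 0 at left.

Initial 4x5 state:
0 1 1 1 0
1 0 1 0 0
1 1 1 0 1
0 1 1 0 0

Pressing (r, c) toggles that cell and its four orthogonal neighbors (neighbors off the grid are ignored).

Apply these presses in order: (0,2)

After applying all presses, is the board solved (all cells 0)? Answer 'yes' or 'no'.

After press 1 at (0,2):
0 0 0 0 0
1 0 0 0 0
1 1 1 0 1
0 1 1 0 0

Lights still on: 7

Answer: no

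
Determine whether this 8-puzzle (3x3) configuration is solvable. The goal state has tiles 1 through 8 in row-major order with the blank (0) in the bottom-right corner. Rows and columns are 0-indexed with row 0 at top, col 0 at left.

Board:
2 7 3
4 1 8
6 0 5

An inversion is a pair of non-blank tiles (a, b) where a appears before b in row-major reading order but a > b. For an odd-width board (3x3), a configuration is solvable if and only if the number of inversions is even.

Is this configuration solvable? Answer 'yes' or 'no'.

Answer: no

Derivation:
Inversions (pairs i<j in row-major order where tile[i] > tile[j] > 0): 11
11 is odd, so the puzzle is not solvable.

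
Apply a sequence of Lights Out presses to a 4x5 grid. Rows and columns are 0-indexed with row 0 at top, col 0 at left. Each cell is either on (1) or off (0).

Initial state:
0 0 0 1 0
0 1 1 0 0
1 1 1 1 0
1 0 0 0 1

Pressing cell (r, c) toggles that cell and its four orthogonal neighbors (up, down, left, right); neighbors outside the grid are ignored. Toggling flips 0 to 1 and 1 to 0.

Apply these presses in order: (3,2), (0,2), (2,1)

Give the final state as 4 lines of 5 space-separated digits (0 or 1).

Answer: 0 1 1 0 0
0 0 0 0 0
0 0 1 1 0
1 0 1 1 1

Derivation:
After press 1 at (3,2):
0 0 0 1 0
0 1 1 0 0
1 1 0 1 0
1 1 1 1 1

After press 2 at (0,2):
0 1 1 0 0
0 1 0 0 0
1 1 0 1 0
1 1 1 1 1

After press 3 at (2,1):
0 1 1 0 0
0 0 0 0 0
0 0 1 1 0
1 0 1 1 1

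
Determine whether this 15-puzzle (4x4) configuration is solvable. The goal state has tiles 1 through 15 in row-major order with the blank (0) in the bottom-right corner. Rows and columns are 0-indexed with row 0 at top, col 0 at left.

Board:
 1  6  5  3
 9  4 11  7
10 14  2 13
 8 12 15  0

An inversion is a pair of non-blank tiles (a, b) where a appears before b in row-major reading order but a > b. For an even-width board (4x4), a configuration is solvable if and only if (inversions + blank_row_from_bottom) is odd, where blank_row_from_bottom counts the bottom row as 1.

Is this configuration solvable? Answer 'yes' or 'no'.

Answer: yes

Derivation:
Inversions: 26
Blank is in row 3 (0-indexed from top), which is row 1 counting from the bottom (bottom = 1).
26 + 1 = 27, which is odd, so the puzzle is solvable.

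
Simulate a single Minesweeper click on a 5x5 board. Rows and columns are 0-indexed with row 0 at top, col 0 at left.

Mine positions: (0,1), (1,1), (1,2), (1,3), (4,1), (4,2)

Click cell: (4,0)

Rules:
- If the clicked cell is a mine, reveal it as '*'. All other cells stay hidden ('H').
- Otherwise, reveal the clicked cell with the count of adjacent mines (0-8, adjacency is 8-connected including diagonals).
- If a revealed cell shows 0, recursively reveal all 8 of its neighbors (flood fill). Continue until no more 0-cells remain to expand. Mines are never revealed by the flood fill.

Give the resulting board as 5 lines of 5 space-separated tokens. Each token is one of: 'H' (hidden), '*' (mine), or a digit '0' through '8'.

H H H H H
H H H H H
H H H H H
H H H H H
1 H H H H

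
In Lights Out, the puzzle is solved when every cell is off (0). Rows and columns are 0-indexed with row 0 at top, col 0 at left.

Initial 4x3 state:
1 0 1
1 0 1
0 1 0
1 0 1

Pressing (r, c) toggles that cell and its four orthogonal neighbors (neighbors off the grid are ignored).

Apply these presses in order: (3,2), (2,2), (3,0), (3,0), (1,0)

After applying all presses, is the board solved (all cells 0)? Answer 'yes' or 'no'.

Answer: no

Derivation:
After press 1 at (3,2):
1 0 1
1 0 1
0 1 1
1 1 0

After press 2 at (2,2):
1 0 1
1 0 0
0 0 0
1 1 1

After press 3 at (3,0):
1 0 1
1 0 0
1 0 0
0 0 1

After press 4 at (3,0):
1 0 1
1 0 0
0 0 0
1 1 1

After press 5 at (1,0):
0 0 1
0 1 0
1 0 0
1 1 1

Lights still on: 6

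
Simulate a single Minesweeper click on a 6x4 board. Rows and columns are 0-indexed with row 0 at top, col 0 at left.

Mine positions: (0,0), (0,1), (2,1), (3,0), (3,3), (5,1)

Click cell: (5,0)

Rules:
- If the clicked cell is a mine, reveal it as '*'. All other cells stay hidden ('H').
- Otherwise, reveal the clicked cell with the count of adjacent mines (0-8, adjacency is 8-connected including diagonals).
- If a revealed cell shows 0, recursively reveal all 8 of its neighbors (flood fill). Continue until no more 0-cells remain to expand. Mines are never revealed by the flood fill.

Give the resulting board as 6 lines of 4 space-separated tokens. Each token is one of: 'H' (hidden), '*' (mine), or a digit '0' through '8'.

H H H H
H H H H
H H H H
H H H H
H H H H
1 H H H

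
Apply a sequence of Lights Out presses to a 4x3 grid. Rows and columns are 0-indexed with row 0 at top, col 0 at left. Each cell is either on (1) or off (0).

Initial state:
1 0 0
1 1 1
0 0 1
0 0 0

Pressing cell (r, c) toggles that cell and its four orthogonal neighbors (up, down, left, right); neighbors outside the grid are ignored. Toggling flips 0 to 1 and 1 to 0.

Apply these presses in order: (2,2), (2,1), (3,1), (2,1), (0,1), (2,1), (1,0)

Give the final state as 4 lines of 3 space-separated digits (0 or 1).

Answer: 1 1 1
0 0 0
0 1 1
1 0 0

Derivation:
After press 1 at (2,2):
1 0 0
1 1 0
0 1 0
0 0 1

After press 2 at (2,1):
1 0 0
1 0 0
1 0 1
0 1 1

After press 3 at (3,1):
1 0 0
1 0 0
1 1 1
1 0 0

After press 4 at (2,1):
1 0 0
1 1 0
0 0 0
1 1 0

After press 5 at (0,1):
0 1 1
1 0 0
0 0 0
1 1 0

After press 6 at (2,1):
0 1 1
1 1 0
1 1 1
1 0 0

After press 7 at (1,0):
1 1 1
0 0 0
0 1 1
1 0 0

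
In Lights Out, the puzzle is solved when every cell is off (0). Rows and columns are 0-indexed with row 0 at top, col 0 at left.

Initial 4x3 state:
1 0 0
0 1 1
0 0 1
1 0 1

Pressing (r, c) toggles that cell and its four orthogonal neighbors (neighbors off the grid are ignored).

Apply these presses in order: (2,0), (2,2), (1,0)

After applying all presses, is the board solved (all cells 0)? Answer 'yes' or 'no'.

Answer: yes

Derivation:
After press 1 at (2,0):
1 0 0
1 1 1
1 1 1
0 0 1

After press 2 at (2,2):
1 0 0
1 1 0
1 0 0
0 0 0

After press 3 at (1,0):
0 0 0
0 0 0
0 0 0
0 0 0

Lights still on: 0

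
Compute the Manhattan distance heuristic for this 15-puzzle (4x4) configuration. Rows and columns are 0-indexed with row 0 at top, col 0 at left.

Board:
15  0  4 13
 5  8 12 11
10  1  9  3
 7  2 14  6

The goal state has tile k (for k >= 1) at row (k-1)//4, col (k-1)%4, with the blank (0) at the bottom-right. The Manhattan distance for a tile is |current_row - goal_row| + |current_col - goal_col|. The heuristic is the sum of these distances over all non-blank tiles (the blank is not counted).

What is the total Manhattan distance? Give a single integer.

Tile 15: (0,0)->(3,2) = 5
Tile 4: (0,2)->(0,3) = 1
Tile 13: (0,3)->(3,0) = 6
Tile 5: (1,0)->(1,0) = 0
Tile 8: (1,1)->(1,3) = 2
Tile 12: (1,2)->(2,3) = 2
Tile 11: (1,3)->(2,2) = 2
Tile 10: (2,0)->(2,1) = 1
Tile 1: (2,1)->(0,0) = 3
Tile 9: (2,2)->(2,0) = 2
Tile 3: (2,3)->(0,2) = 3
Tile 7: (3,0)->(1,2) = 4
Tile 2: (3,1)->(0,1) = 3
Tile 14: (3,2)->(3,1) = 1
Tile 6: (3,3)->(1,1) = 4
Sum: 5 + 1 + 6 + 0 + 2 + 2 + 2 + 1 + 3 + 2 + 3 + 4 + 3 + 1 + 4 = 39

Answer: 39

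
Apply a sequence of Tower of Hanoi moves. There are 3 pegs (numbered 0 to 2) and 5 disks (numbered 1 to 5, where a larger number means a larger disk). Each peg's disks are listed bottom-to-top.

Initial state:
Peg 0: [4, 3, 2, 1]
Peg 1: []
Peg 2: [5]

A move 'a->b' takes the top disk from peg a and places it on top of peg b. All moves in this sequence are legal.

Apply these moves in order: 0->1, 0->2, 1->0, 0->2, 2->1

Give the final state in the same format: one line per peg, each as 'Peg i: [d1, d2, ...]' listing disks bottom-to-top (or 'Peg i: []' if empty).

Answer: Peg 0: [4, 3]
Peg 1: [1]
Peg 2: [5, 2]

Derivation:
After move 1 (0->1):
Peg 0: [4, 3, 2]
Peg 1: [1]
Peg 2: [5]

After move 2 (0->2):
Peg 0: [4, 3]
Peg 1: [1]
Peg 2: [5, 2]

After move 3 (1->0):
Peg 0: [4, 3, 1]
Peg 1: []
Peg 2: [5, 2]

After move 4 (0->2):
Peg 0: [4, 3]
Peg 1: []
Peg 2: [5, 2, 1]

After move 5 (2->1):
Peg 0: [4, 3]
Peg 1: [1]
Peg 2: [5, 2]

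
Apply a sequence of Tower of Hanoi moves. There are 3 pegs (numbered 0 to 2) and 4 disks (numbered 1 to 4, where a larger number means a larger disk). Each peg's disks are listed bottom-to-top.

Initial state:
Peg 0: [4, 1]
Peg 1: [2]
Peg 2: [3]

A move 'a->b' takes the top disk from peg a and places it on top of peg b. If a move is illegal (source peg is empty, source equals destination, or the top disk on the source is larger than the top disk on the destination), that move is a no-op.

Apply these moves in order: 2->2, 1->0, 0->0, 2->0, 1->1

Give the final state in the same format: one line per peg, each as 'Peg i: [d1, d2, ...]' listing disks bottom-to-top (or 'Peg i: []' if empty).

Answer: Peg 0: [4, 1]
Peg 1: [2]
Peg 2: [3]

Derivation:
After move 1 (2->2):
Peg 0: [4, 1]
Peg 1: [2]
Peg 2: [3]

After move 2 (1->0):
Peg 0: [4, 1]
Peg 1: [2]
Peg 2: [3]

After move 3 (0->0):
Peg 0: [4, 1]
Peg 1: [2]
Peg 2: [3]

After move 4 (2->0):
Peg 0: [4, 1]
Peg 1: [2]
Peg 2: [3]

After move 5 (1->1):
Peg 0: [4, 1]
Peg 1: [2]
Peg 2: [3]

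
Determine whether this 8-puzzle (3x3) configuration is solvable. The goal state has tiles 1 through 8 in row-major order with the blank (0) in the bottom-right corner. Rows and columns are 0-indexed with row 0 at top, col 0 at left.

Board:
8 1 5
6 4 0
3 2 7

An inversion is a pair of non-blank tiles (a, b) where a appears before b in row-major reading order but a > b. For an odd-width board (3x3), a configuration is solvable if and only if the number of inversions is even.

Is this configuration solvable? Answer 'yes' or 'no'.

Inversions (pairs i<j in row-major order where tile[i] > tile[j] > 0): 16
16 is even, so the puzzle is solvable.

Answer: yes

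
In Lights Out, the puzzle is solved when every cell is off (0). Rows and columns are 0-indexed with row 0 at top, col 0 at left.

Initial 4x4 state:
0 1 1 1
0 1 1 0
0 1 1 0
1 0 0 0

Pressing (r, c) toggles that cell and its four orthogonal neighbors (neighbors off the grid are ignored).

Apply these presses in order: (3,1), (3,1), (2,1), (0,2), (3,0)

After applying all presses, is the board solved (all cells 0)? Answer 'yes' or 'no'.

Answer: yes

Derivation:
After press 1 at (3,1):
0 1 1 1
0 1 1 0
0 0 1 0
0 1 1 0

After press 2 at (3,1):
0 1 1 1
0 1 1 0
0 1 1 0
1 0 0 0

After press 3 at (2,1):
0 1 1 1
0 0 1 0
1 0 0 0
1 1 0 0

After press 4 at (0,2):
0 0 0 0
0 0 0 0
1 0 0 0
1 1 0 0

After press 5 at (3,0):
0 0 0 0
0 0 0 0
0 0 0 0
0 0 0 0

Lights still on: 0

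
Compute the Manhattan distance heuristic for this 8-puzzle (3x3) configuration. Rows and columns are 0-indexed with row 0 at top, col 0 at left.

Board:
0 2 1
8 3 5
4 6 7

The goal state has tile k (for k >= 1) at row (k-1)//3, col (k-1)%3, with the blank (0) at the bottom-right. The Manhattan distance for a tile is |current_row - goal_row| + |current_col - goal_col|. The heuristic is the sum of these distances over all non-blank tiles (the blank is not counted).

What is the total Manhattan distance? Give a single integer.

Tile 2: (0,1)->(0,1) = 0
Tile 1: (0,2)->(0,0) = 2
Tile 8: (1,0)->(2,1) = 2
Tile 3: (1,1)->(0,2) = 2
Tile 5: (1,2)->(1,1) = 1
Tile 4: (2,0)->(1,0) = 1
Tile 6: (2,1)->(1,2) = 2
Tile 7: (2,2)->(2,0) = 2
Sum: 0 + 2 + 2 + 2 + 1 + 1 + 2 + 2 = 12

Answer: 12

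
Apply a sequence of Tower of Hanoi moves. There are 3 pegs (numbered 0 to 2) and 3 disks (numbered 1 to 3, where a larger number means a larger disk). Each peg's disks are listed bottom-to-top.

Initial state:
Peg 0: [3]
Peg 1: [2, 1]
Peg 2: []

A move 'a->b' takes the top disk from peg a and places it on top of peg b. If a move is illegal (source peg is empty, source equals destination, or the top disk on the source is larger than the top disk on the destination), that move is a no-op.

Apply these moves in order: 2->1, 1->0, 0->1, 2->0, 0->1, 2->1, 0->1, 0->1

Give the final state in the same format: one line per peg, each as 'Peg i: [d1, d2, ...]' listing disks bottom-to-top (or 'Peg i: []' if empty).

Answer: Peg 0: [3]
Peg 1: [2, 1]
Peg 2: []

Derivation:
After move 1 (2->1):
Peg 0: [3]
Peg 1: [2, 1]
Peg 2: []

After move 2 (1->0):
Peg 0: [3, 1]
Peg 1: [2]
Peg 2: []

After move 3 (0->1):
Peg 0: [3]
Peg 1: [2, 1]
Peg 2: []

After move 4 (2->0):
Peg 0: [3]
Peg 1: [2, 1]
Peg 2: []

After move 5 (0->1):
Peg 0: [3]
Peg 1: [2, 1]
Peg 2: []

After move 6 (2->1):
Peg 0: [3]
Peg 1: [2, 1]
Peg 2: []

After move 7 (0->1):
Peg 0: [3]
Peg 1: [2, 1]
Peg 2: []

After move 8 (0->1):
Peg 0: [3]
Peg 1: [2, 1]
Peg 2: []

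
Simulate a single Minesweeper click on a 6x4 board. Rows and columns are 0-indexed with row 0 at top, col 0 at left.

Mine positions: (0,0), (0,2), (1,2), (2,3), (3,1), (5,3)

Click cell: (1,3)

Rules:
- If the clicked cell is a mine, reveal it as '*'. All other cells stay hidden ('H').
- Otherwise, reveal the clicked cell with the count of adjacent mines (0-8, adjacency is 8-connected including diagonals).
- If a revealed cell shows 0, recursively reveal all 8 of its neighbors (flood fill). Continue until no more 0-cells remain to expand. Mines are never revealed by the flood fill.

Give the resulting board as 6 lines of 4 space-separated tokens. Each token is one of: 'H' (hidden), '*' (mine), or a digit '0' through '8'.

H H H H
H H H 3
H H H H
H H H H
H H H H
H H H H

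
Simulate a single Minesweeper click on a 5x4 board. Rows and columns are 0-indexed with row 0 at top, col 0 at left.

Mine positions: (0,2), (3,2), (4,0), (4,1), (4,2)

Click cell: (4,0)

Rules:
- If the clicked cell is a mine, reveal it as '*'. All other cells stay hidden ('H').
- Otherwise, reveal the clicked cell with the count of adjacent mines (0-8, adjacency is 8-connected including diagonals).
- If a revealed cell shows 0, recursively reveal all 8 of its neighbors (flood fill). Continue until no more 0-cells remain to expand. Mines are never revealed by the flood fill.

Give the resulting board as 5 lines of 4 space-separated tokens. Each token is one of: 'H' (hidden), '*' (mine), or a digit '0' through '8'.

H H H H
H H H H
H H H H
H H H H
* H H H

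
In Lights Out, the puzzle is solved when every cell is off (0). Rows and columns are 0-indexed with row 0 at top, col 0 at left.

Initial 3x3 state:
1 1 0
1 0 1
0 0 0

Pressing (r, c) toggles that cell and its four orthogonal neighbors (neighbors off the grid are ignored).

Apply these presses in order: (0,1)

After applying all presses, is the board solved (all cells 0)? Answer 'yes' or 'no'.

After press 1 at (0,1):
0 0 1
1 1 1
0 0 0

Lights still on: 4

Answer: no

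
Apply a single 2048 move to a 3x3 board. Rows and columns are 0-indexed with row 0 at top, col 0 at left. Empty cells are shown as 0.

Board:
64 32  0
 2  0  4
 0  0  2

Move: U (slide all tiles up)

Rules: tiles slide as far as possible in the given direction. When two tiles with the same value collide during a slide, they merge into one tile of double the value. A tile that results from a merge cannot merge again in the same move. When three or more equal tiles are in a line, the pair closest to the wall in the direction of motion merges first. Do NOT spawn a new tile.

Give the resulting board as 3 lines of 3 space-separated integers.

Answer: 64 32  4
 2  0  2
 0  0  0

Derivation:
Slide up:
col 0: [64, 2, 0] -> [64, 2, 0]
col 1: [32, 0, 0] -> [32, 0, 0]
col 2: [0, 4, 2] -> [4, 2, 0]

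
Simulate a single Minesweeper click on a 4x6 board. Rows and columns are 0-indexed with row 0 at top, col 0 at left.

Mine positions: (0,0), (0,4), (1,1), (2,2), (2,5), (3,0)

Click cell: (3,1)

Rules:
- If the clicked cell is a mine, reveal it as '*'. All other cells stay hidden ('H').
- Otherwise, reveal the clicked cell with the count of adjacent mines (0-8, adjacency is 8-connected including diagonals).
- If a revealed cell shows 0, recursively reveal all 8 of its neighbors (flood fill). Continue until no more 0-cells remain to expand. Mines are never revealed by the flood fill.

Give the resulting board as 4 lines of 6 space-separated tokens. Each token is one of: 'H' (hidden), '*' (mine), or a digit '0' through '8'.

H H H H H H
H H H H H H
H H H H H H
H 2 H H H H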